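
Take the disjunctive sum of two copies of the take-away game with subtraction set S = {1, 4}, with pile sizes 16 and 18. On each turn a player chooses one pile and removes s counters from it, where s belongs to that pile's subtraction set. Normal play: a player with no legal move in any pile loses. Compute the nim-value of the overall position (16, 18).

0

All piles use S = {1, 4}:
n :  0  1  2  3  4  5  6  7  8  9 10 11 12 13 14 15 16 17 18
G :  0  1  0  1  2  0  1  0  1  2  0  1  0  1  2  0  1  0  1
Pile A: G(16) = 1.
Pile B: G(18) = 1.
Combined Grundy value = 1 ⊕ 1 = 0.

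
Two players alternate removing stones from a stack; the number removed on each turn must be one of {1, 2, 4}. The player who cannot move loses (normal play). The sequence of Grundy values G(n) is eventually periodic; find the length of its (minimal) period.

3

G(0) = 0
G(1) = mex{0} = 1
G(2) = mex{1,0} = 2
G(3) = mex{2,1} = 0
G(4) = mex{0,2,0} = 1
G(5) = mex{1,0,1} = 2
G(6) = mex{2,1,2} = 0
G(7) = mex{0,2,0} = 1
G(8) = mex{1,0,1} = 2
G(9) = mex{2,1,2} = 0
G(10) = mex{0,2,0} = 1
G(11) = mex{1,0,1} = 2
G(12) = mex{2,1,2} = 0
G(13) = mex{0,2,0} = 1
G(14) = mex{1,0,1} = 2
G(n+3) = G(n) holds for n = 0,…,3 (a full window of length max(S) = 4), so the sequence is purely periodic with period 3.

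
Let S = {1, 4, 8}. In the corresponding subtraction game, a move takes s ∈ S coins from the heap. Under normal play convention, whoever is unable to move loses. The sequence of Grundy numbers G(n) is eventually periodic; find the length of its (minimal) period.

n :  0  1  2  3  4  5  6  7  8  9 10 11 12 13 14 15 16 17 18 19 20 21 22 23 24 25
G :  0  1  0  1  2  0  1  0  1  2  3  2  0  1  0  1  2  0  1  0  1  2  3  2  0  1
G(n+12) = G(n) holds for n = 0,…,7 (a full window of length max(S) = 8), so the sequence is purely periodic with period 12.

12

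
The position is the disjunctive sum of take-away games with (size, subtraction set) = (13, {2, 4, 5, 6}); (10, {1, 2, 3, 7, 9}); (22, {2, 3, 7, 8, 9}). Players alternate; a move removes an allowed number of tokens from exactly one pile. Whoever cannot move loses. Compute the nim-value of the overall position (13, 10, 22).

Pile A, S = {2, 4, 5, 6}:
G(0) = 0
G(1) = mex{} = 0
G(2) = mex{0} = 1
G(3) = mex{0} = 1
G(4) = mex{1,0} = 2
G(5) = mex{1,0,0} = 2
G(6) = mex{2,1,0,0} = 3
G(7) = mex{2,1,1,0} = 3
G(8) = mex{3,2,1,1} = 0
G(9) = mex{3,2,2,1} = 0
G(10) = mex{0,3,2,2} = 1
G(11) = mex{0,3,3,2} = 1
G(12) = mex{1,0,3,3} = 2
G(13) = mex{1,0,0,3} = 2
G_A(13) = 2.
Pile B, S = {1, 2, 3, 7, 9}:
G(0) = 0
G(1) = mex{0} = 1
G(2) = mex{1,0} = 2
G(3) = mex{2,1,0} = 3
G(4) = mex{3,2,1} = 0
G(5) = mex{0,3,2} = 1
G(6) = mex{1,0,3} = 2
G(7) = mex{2,1,0,0} = 3
G(8) = mex{3,2,1,1} = 0
G(9) = mex{0,3,2,2,0} = 1
G(10) = mex{1,0,3,3,1} = 2
G_B(10) = 2.
Pile C, S = {2, 3, 7, 8, 9}:
n :  0  1  2  3  4  5  6  7  8  9 10 11 12 13 14 15 16 17 18 19 20 21 22
G :  0  0  1  1  2  0  0  1  1  2  2  0  3  1  2  2  0  0  1  1  2  0  0
G_C(22) = 0.
Combined Grundy value = 2 ⊕ 2 ⊕ 0 = 0.

0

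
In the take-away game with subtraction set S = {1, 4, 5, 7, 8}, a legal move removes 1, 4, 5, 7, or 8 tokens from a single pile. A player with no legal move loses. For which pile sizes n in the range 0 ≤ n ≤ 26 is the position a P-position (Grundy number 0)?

0, 2, 11, 13, 22, 24

G(0) = 0
G(1) = mex{0} = 1
G(2) = mex{1} = 0
G(3) = mex{0} = 1
G(4) = mex{1,0} = 2
G(5) = mex{2,1,0} = 3
G(6) = mex{3,0,1} = 2
G(7) = mex{2,1,0,0} = 3
G(8) = mex{3,2,1,1,0} = 4
G(9) = mex{4,3,2,0,1} = 5
G(10) = mex{5,2,3,1,0} = 4
G(11) = mex{4,3,2,2,1} = 0
G(12) = mex{0,4,3,3,2} = 1
G(13) = mex{1,5,4,2,3} = 0
G(14) = mex{0,4,5,3,2} = 1
G(15) = mex{1,0,4,4,3} = 2
G(16) = mex{2,1,0,5,4} = 3
G(17) = mex{3,0,1,4,5} = 2
G(18) = mex{2,1,0,0,4} = 3
G(19) = mex{3,2,1,1,0} = 4
G(20) = mex{4,3,2,0,1} = 5
G(21) = mex{5,2,3,1,0} = 4
G(22) = mex{4,3,2,2,1} = 0
G(23) = mex{0,4,3,3,2} = 1
G(24) = mex{1,5,4,2,3} = 0
G(25) = mex{0,4,5,3,2} = 1
G(26) = mex{1,0,4,4,3} = 2
P-positions are exactly the n with G(n) = 0.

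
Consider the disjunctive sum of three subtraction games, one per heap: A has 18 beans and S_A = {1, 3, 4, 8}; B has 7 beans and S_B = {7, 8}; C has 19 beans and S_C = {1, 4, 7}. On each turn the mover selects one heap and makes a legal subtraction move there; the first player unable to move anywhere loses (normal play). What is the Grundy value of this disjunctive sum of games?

2

Heap A, S = {1, 3, 4, 8}:
G(0) = 0
G(1) = mex{0} = 1
G(2) = mex{1} = 0
G(3) = mex{0,0} = 1
G(4) = mex{1,1,0} = 2
G(5) = mex{2,0,1} = 3
G(6) = mex{3,1,0} = 2
G(7) = mex{2,2,1} = 0
G(8) = mex{0,3,2,0} = 1
G(9) = mex{1,2,3,1} = 0
G(10) = mex{0,0,2,0} = 1
G(11) = mex{1,1,0,1} = 2
G(12) = mex{2,0,1,2} = 3
G(13) = mex{3,1,0,3} = 2
G(14) = mex{2,2,1,2} = 0
G(15) = mex{0,3,2,0} = 1
G(16) = mex{1,2,3,1} = 0
G(17) = mex{0,0,2,0} = 1
G(18) = mex{1,1,0,1} = 2
G_A(18) = 2.
Heap B, S = {7, 8}:
G(0) = 0
G(1) = mex{} = 0
G(2) = mex{} = 0
G(3) = mex{} = 0
G(4) = mex{} = 0
G(5) = mex{} = 0
G(6) = mex{} = 0
G(7) = mex{0} = 1
G_B(7) = 1.
Heap C, S = {1, 4, 7}:
G(0) = 0
G(1) = mex{0} = 1
G(2) = mex{1} = 0
G(3) = mex{0} = 1
G(4) = mex{1,0} = 2
G(5) = mex{2,1} = 0
G(6) = mex{0,0} = 1
G(7) = mex{1,1,0} = 2
G(8) = mex{2,2,1} = 0
G(9) = mex{0,0,0} = 1
G(10) = mex{1,1,1} = 0
G(11) = mex{0,2,2} = 1
G(12) = mex{1,0,0} = 2
G(13) = mex{2,1,1} = 0
G(14) = mex{0,0,2} = 1
G(15) = mex{1,1,0} = 2
G(16) = mex{2,2,1} = 0
G(17) = mex{0,0,0} = 1
G(18) = mex{1,1,1} = 0
G(19) = mex{0,2,2} = 1
G_C(19) = 1.
Combined Grundy value = 2 ⊕ 1 ⊕ 1 = 2.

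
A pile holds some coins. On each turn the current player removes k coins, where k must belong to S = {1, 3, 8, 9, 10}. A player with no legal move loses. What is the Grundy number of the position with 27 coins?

2

G(0) = 0
G(1) = mex{0} = 1
G(2) = mex{1} = 0
G(3) = mex{0,0} = 1
G(4) = mex{1,1} = 0
G(5) = mex{0,0} = 1
G(6) = mex{1,1} = 0
G(7) = mex{0,0} = 1
G(8) = mex{1,1,0} = 2
G(9) = mex{2,0,1,0} = 3
G(10) = mex{3,1,0,1,0} = 2
G(11) = mex{2,2,1,0,1} = 3
G(12) = mex{3,3,0,1,0} = 2
G(13) = mex{2,2,1,0,1} = 3
G(14) = mex{3,3,0,1,0} = 2
G(15) = mex{2,2,1,0,1} = 3
G(16) = mex{3,3,2,1,0} = 4
G(17) = mex{4,2,3,2,1} = 0
G(18) = mex{0,3,2,3,2} = 1
G(19) = mex{1,4,3,2,3} = 0
G(20) = mex{0,0,2,3,2} = 1
G(21) = mex{1,1,3,2,3} = 0
G(22) = mex{0,0,2,3,2} = 1
G(23) = mex{1,1,3,2,3} = 0
G(24) = mex{0,0,4,3,2} = 1
G(25) = mex{1,1,0,4,3} = 2
G(26) = mex{2,0,1,0,4} = 3
G(27) = mex{3,1,0,1,0} = 2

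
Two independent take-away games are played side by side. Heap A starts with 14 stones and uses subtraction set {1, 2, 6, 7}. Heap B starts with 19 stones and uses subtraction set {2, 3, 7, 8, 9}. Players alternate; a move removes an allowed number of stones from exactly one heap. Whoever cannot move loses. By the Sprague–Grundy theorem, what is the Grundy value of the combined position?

Heap A, S = {1, 2, 6, 7}:
G(0) = 0
G(1) = mex{0} = 1
G(2) = mex{1,0} = 2
G(3) = mex{2,1} = 0
G(4) = mex{0,2} = 1
G(5) = mex{1,0} = 2
G(6) = mex{2,1,0} = 3
G(7) = mex{3,2,1,0} = 4
G(8) = mex{4,3,2,1} = 0
G(9) = mex{0,4,0,2} = 1
G(10) = mex{1,0,1,0} = 2
G(11) = mex{2,1,2,1} = 0
G(12) = mex{0,2,3,2} = 1
G(13) = mex{1,0,4,3} = 2
G(14) = mex{2,1,0,4} = 3
G_A(14) = 3.
Heap B, S = {2, 3, 7, 8, 9}:
G(0) = 0
G(1) = mex{} = 0
G(2) = mex{0} = 1
G(3) = mex{0,0} = 1
G(4) = mex{1,0} = 2
G(5) = mex{1,1} = 0
G(6) = mex{2,1} = 0
G(7) = mex{0,2,0} = 1
G(8) = mex{0,0,0,0} = 1
G(9) = mex{1,0,1,0,0} = 2
G(10) = mex{1,1,1,1,0} = 2
G(11) = mex{2,1,2,1,1} = 0
G(12) = mex{2,2,0,2,1} = 3
G(13) = mex{0,2,0,0,2} = 1
G(14) = mex{3,0,1,0,0} = 2
G(15) = mex{1,3,1,1,0} = 2
G(16) = mex{2,1,2,1,1} = 0
G(17) = mex{2,2,2,2,1} = 0
G(18) = mex{0,2,0,2,2} = 1
G(19) = mex{0,0,3,0,2} = 1
G_B(19) = 1.
Combined Grundy value = 3 ⊕ 1 = 2.

2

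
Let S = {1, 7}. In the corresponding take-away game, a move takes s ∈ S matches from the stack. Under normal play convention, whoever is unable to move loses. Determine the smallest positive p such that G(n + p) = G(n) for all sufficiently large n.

2

G(0) = 0
G(1) = mex{0} = 1
G(2) = mex{1} = 0
G(3) = mex{0} = 1
G(4) = mex{1} = 0
G(5) = mex{0} = 1
G(6) = mex{1} = 0
G(7) = mex{0,0} = 1
G(8) = mex{1,1} = 0
G(9) = mex{0,0} = 1
G(10) = mex{1,1} = 0
G(11) = mex{0,0} = 1
G(12) = mex{1,1} = 0
G(13) = mex{0,0} = 1
G(14) = mex{1,1} = 0
G(n+2) = G(n) holds for n = 0,…,6 (a full window of length max(S) = 7), so the sequence is purely periodic with period 2.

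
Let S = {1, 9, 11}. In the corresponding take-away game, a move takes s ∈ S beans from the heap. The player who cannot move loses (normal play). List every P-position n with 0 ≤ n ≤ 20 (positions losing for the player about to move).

0, 2, 4, 6, 8, 10, 12, 14, 16, 18, 20

n :  0  1  2  3  4  5  6  7  8  9 10 11 12 13 14 15 16 17 18 19 20
G :  0  1  0  1  0  1  0  1  0  1  0  1  0  1  0  1  0  1  0  1  0
P-positions are exactly the n with G(n) = 0.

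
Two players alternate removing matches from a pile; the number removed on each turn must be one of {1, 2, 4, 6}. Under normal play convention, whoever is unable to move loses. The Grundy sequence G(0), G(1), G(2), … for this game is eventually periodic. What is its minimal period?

n :  0  1  2  3  4  5  6  7  8  9 10 11 12 13 14 15 16 17
G :  0  1  2  0  1  2  3  4  0  1  2  0  1  2  3  4  0  1
G(n+8) = G(n) holds for n = 0,…,5 (a full window of length max(S) = 6), so the sequence is purely periodic with period 8.

8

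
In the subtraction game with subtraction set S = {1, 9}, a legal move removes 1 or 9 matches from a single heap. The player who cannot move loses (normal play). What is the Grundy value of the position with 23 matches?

1

G(0) = 0
G(1) = mex{0} = 1
G(2) = mex{1} = 0
G(3) = mex{0} = 1
G(4) = mex{1} = 0
G(5) = mex{0} = 1
G(6) = mex{1} = 0
G(7) = mex{0} = 1
G(8) = mex{1} = 0
G(9) = mex{0,0} = 1
G(10) = mex{1,1} = 0
G(11) = mex{0,0} = 1
G(12) = mex{1,1} = 0
G(13) = mex{0,0} = 1
G(14) = mex{1,1} = 0
G(15) = mex{0,0} = 1
G(16) = mex{1,1} = 0
G(17) = mex{0,0} = 1
G(18) = mex{1,1} = 0
G(19) = mex{0,0} = 1
G(20) = mex{1,1} = 0
G(21) = mex{0,0} = 1
G(22) = mex{1,1} = 0
G(23) = mex{0,0} = 1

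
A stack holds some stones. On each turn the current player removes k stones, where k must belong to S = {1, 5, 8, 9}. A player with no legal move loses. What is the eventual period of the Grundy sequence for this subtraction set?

16

G(0) = 0
G(1) = mex{0} = 1
G(2) = mex{1} = 0
G(3) = mex{0} = 1
G(4) = mex{1} = 0
G(5) = mex{0,0} = 1
G(6) = mex{1,1} = 0
G(7) = mex{0,0} = 1
G(8) = mex{1,1,0} = 2
G(9) = mex{2,0,1,0} = 3
G(10) = mex{3,1,0,1} = 2
G(11) = mex{2,0,1,0} = 3
G(12) = mex{3,1,0,1} = 2
G(13) = mex{2,2,1,0} = 3
G(14) = mex{3,3,0,1} = 2
G(15) = mex{2,2,1,0} = 3
G(16) = mex{3,3,2,1} = 0
G(17) = mex{0,2,3,2} = 1
G(18) = mex{1,3,2,3} = 0
G(19) = mex{0,2,3,2} = 1
G(20) = mex{1,3,2,3} = 0
G(21) = mex{0,0,3,2} = 1
G(22) = mex{1,1,2,3} = 0
G(23) = mex{0,0,3,2} = 1
G(24) = mex{1,1,0,3} = 2
G(25) = mex{2,0,1,0} = 3
G(26) = mex{3,1,0,1} = 2
G(27) = mex{2,0,1,0} = 3
G(28) = mex{3,1,0,1} = 2
G(29) = mex{2,2,1,0} = 3
G(30) = mex{3,3,0,1} = 2
G(31) = mex{2,2,1,0} = 3
G(32) = mex{3,3,2,1} = 0
G(33) = mex{0,2,3,2} = 1
G(n+16) = G(n) holds for n = 0,…,8 (a full window of length max(S) = 9), so the sequence is purely periodic with period 16.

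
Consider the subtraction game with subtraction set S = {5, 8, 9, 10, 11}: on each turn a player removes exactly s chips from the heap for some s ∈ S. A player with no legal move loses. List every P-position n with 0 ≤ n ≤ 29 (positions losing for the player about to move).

n :  0  1  2  3  4  5  6  7  8  9 10 11 12 13 14 15 16 17 18 19 20 21 22 23 24 25 26 27 28 29
G :  0  0  0  0  0  1  1  1  1  1  2  2  2  2  2  3  0  0  0  0  0  1  1  1  1  1  2  2  2  2
P-positions are exactly the n with G(n) = 0.

0, 1, 2, 3, 4, 16, 17, 18, 19, 20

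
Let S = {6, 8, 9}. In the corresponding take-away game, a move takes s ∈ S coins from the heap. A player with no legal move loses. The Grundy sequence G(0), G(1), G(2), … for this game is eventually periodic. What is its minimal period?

15

G(0) = 0
G(1) = mex{} = 0
G(2) = mex{} = 0
G(3) = mex{} = 0
G(4) = mex{} = 0
G(5) = mex{} = 0
G(6) = mex{0} = 1
G(7) = mex{0} = 1
G(8) = mex{0,0} = 1
G(9) = mex{0,0,0} = 1
G(10) = mex{0,0,0} = 1
G(11) = mex{0,0,0} = 1
G(12) = mex{1,0,0} = 2
G(13) = mex{1,0,0} = 2
G(14) = mex{1,1,0} = 2
G(15) = mex{1,1,1} = 0
G(16) = mex{1,1,1} = 0
G(17) = mex{1,1,1} = 0
G(18) = mex{2,1,1} = 0
G(19) = mex{2,1,1} = 0
G(20) = mex{2,2,1} = 0
G(21) = mex{0,2,2} = 1
G(22) = mex{0,2,2} = 1
G(23) = mex{0,0,2} = 1
G(24) = mex{0,0,0} = 1
G(25) = mex{0,0,0} = 1
G(26) = mex{0,0,0} = 1
G(27) = mex{1,0,0} = 2
G(28) = mex{1,0,0} = 2
G(29) = mex{1,1,0} = 2
G(30) = mex{1,1,1} = 0
G(31) = mex{1,1,1} = 0
G(n+15) = G(n) holds for n = 0,…,8 (a full window of length max(S) = 9), so the sequence is purely periodic with period 15.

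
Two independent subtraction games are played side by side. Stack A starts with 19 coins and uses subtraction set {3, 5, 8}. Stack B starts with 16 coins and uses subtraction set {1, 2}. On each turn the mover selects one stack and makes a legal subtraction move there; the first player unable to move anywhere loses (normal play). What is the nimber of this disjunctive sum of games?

3

Stack A, S = {3, 5, 8}:
n :  0  1  2  3  4  5  6  7  8  9 10 11 12 13 14 15 16 17 18 19
G :  0  0  0  1  1  1  2  2  2  3  3  0  0  0  1  1  1  2  2  2
G_A(19) = 2.
Stack B, S = {1, 2}:
n :  0  1  2  3  4  5  6  7  8  9 10 11 12 13 14 15 16
G :  0  1  2  0  1  2  0  1  2  0  1  2  0  1  2  0  1
G_B(16) = 1.
Combined Grundy value = 2 ⊕ 1 = 3.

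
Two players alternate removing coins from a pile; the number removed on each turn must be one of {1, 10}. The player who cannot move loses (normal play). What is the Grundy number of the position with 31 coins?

G(0) = 0
G(1) = mex{0} = 1
G(2) = mex{1} = 0
G(3) = mex{0} = 1
G(4) = mex{1} = 0
G(5) = mex{0} = 1
G(6) = mex{1} = 0
G(7) = mex{0} = 1
G(8) = mex{1} = 0
G(9) = mex{0} = 1
G(10) = mex{1,0} = 2
G(11) = mex{2,1} = 0
G(12) = mex{0,0} = 1
G(13) = mex{1,1} = 0
G(14) = mex{0,0} = 1
G(15) = mex{1,1} = 0
G(16) = mex{0,0} = 1
G(17) = mex{1,1} = 0
G(18) = mex{0,0} = 1
G(19) = mex{1,1} = 0
G(20) = mex{0,2} = 1
G(21) = mex{1,0} = 2
G(22) = mex{2,1} = 0
G(23) = mex{0,0} = 1
G(24) = mex{1,1} = 0
G(25) = mex{0,0} = 1
G(26) = mex{1,1} = 0
G(27) = mex{0,0} = 1
G(28) = mex{1,1} = 0
G(29) = mex{0,0} = 1
G(30) = mex{1,1} = 0
G(31) = mex{0,2} = 1

1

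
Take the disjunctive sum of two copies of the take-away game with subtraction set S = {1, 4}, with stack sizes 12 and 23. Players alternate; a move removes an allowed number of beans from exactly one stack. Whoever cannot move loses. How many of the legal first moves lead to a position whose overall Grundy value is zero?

All stacks use S = {1, 4}:
n :  0  1  2  3  4  5  6  7  8  9 10 11 12 13 14 15 16 17 18 19 20 21 22 23
G :  0  1  0  1  2  0  1  0  1  2  0  1  0  1  2  0  1  0  1  2  0  1  0  1
Stack A: G(12) = 0.
Stack B: G(23) = 1.
Combined Grundy value = 0 ⊕ 1 = 1.
A winning move leaves total XOR = 0, i.e. changes one component's Grundy value g to g ⊕ X where X is the current total.
Stack A: need g' = 0⊕1 = 1. Options: 12−1→G=1, 12−4→G=1. Hits: 2.
Stack B: need g' = 1⊕1 = 0. Options: 23−1→G=0, 23−4→G=2. Hits: 1.

3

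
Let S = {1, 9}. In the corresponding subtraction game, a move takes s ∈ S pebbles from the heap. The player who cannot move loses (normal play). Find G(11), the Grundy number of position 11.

G(0) = 0
G(1) = mex{0} = 1
G(2) = mex{1} = 0
G(3) = mex{0} = 1
G(4) = mex{1} = 0
G(5) = mex{0} = 1
G(6) = mex{1} = 0
G(7) = mex{0} = 1
G(8) = mex{1} = 0
G(9) = mex{0,0} = 1
G(10) = mex{1,1} = 0
G(11) = mex{0,0} = 1

1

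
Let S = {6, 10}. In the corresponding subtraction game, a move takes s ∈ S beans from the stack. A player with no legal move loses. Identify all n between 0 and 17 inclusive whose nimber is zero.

0, 1, 2, 3, 4, 5, 16, 17

G(0) = 0
G(1) = mex{} = 0
G(2) = mex{} = 0
G(3) = mex{} = 0
G(4) = mex{} = 0
G(5) = mex{} = 0
G(6) = mex{0} = 1
G(7) = mex{0} = 1
G(8) = mex{0} = 1
G(9) = mex{0} = 1
G(10) = mex{0,0} = 1
G(11) = mex{0,0} = 1
G(12) = mex{1,0} = 2
G(13) = mex{1,0} = 2
G(14) = mex{1,0} = 2
G(15) = mex{1,0} = 2
G(16) = mex{1,1} = 0
G(17) = mex{1,1} = 0
P-positions are exactly the n with G(n) = 0.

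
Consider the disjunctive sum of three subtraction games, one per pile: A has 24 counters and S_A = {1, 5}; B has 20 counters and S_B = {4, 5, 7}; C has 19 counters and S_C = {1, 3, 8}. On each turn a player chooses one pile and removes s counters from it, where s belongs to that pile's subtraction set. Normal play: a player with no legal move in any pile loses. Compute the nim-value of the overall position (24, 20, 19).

Pile A, S = {1, 5}:
G(0) = 0
G(1) = mex{0} = 1
G(2) = mex{1} = 0
G(3) = mex{0} = 1
G(4) = mex{1} = 0
G(5) = mex{0,0} = 1
G(6) = mex{1,1} = 0
G(7) = mex{0,0} = 1
G(8) = mex{1,1} = 0
G(9) = mex{0,0} = 1
G(10) = mex{1,1} = 0
G(11) = mex{0,0} = 1
G(12) = mex{1,1} = 0
G(13) = mex{0,0} = 1
G(14) = mex{1,1} = 0
G(15) = mex{0,0} = 1
G(16) = mex{1,1} = 0
G(17) = mex{0,0} = 1
G(18) = mex{1,1} = 0
G(19) = mex{0,0} = 1
G(20) = mex{1,1} = 0
G(21) = mex{0,0} = 1
G(22) = mex{1,1} = 0
G(23) = mex{0,0} = 1
G(24) = mex{1,1} = 0
G_A(24) = 0.
Pile B, S = {4, 5, 7}:
G(0) = 0
G(1) = mex{} = 0
G(2) = mex{} = 0
G(3) = mex{} = 0
G(4) = mex{0} = 1
G(5) = mex{0,0} = 1
G(6) = mex{0,0} = 1
G(7) = mex{0,0,0} = 1
G(8) = mex{1,0,0} = 2
G(9) = mex{1,1,0} = 2
G(10) = mex{1,1,0} = 2
G(11) = mex{1,1,1} = 0
G(12) = mex{2,1,1} = 0
G(13) = mex{2,2,1} = 0
G(14) = mex{2,2,1} = 0
G(15) = mex{0,2,2} = 1
G(16) = mex{0,0,2} = 1
G(17) = mex{0,0,2} = 1
G(18) = mex{0,0,0} = 1
G(19) = mex{1,0,0} = 2
G(20) = mex{1,1,0} = 2
G_B(20) = 2.
Pile C, S = {1, 3, 8}:
G(0) = 0
G(1) = mex{0} = 1
G(2) = mex{1} = 0
G(3) = mex{0,0} = 1
G(4) = mex{1,1} = 0
G(5) = mex{0,0} = 1
G(6) = mex{1,1} = 0
G(7) = mex{0,0} = 1
G(8) = mex{1,1,0} = 2
G(9) = mex{2,0,1} = 3
G(10) = mex{3,1,0} = 2
G(11) = mex{2,2,1} = 0
G(12) = mex{0,3,0} = 1
G(13) = mex{1,2,1} = 0
G(14) = mex{0,0,0} = 1
G(15) = mex{1,1,1} = 0
G(16) = mex{0,0,2} = 1
G(17) = mex{1,1,3} = 0
G(18) = mex{0,0,2} = 1
G(19) = mex{1,1,0} = 2
G_C(19) = 2.
Combined Grundy value = 0 ⊕ 2 ⊕ 2 = 0.

0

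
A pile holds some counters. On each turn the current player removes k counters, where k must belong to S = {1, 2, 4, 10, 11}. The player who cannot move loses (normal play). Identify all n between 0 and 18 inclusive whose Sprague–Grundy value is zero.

0, 3, 6, 9, 12, 15, 18

n :  0  1  2  3  4  5  6  7  8  9 10 11 12 13 14 15 16 17 18
G :  0  1  2  0  1  2  0  1  2  0  1  2  0  1  2  0  1  2  0
P-positions are exactly the n with G(n) = 0.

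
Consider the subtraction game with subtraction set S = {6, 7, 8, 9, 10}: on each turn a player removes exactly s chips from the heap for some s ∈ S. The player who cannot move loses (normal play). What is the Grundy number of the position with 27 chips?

G(0) = 0
G(1) = mex{} = 0
G(2) = mex{} = 0
G(3) = mex{} = 0
G(4) = mex{} = 0
G(5) = mex{} = 0
G(6) = mex{0} = 1
G(7) = mex{0,0} = 1
G(8) = mex{0,0,0} = 1
G(9) = mex{0,0,0,0} = 1
G(10) = mex{0,0,0,0,0} = 1
G(11) = mex{0,0,0,0,0} = 1
G(12) = mex{1,0,0,0,0} = 2
G(13) = mex{1,1,0,0,0} = 2
G(14) = mex{1,1,1,0,0} = 2
G(15) = mex{1,1,1,1,0} = 2
G(16) = mex{1,1,1,1,1} = 0
G(17) = mex{1,1,1,1,1} = 0
G(18) = mex{2,1,1,1,1} = 0
G(19) = mex{2,2,1,1,1} = 0
G(20) = mex{2,2,2,1,1} = 0
G(21) = mex{2,2,2,2,1} = 0
G(22) = mex{0,2,2,2,2} = 1
G(23) = mex{0,0,2,2,2} = 1
G(24) = mex{0,0,0,2,2} = 1
G(25) = mex{0,0,0,0,2} = 1
G(26) = mex{0,0,0,0,0} = 1
G(27) = mex{0,0,0,0,0} = 1

1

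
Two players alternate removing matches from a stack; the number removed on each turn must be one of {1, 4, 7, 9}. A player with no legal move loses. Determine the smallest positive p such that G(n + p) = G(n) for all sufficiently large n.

n :  0  1  2  3  4  5  6  7  8  9 10 11 12 13 14 15 16 17 18
G :  0  1  0  1  2  0  1  2  0  1  0  1  2  0  1  2  0  1  0
G(n+8) = G(n) holds for n = 0,…,8 (a full window of length max(S) = 9), so the sequence is purely periodic with period 8.

8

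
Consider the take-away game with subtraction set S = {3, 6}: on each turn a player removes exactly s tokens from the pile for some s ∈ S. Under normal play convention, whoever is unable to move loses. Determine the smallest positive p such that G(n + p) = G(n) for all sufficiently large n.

n :  0  1  2  3  4  5  6  7  8  9 10 11 12 13 14 15 16 17 18 19
G :  0  0  0  1  1  1  2  2  2  0  0  0  1  1  1  2  2  2  0  0
G(n+9) = G(n) holds for n = 0,…,5 (a full window of length max(S) = 6), so the sequence is purely periodic with period 9.

9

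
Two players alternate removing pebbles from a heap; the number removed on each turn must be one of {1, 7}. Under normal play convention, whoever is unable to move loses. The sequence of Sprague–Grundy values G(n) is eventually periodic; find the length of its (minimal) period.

2

n :  0  1  2  3  4  5  6  7  8  9 10 11 12 13 14
G :  0  1  0  1  0  1  0  1  0  1  0  1  0  1  0
G(n+2) = G(n) holds for n = 0,…,6 (a full window of length max(S) = 7), so the sequence is purely periodic with period 2.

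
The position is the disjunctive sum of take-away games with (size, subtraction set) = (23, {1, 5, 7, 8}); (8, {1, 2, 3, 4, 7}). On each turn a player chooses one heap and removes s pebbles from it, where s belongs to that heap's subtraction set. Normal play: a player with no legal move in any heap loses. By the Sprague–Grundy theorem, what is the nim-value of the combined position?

1

Heap A, S = {1, 5, 7, 8}:
G(0) = 0
G(1) = mex{0} = 1
G(2) = mex{1} = 0
G(3) = mex{0} = 1
G(4) = mex{1} = 0
G(5) = mex{0,0} = 1
G(6) = mex{1,1} = 0
G(7) = mex{0,0,0} = 1
G(8) = mex{1,1,1,0} = 2
G(9) = mex{2,0,0,1} = 3
G(10) = mex{3,1,1,0} = 2
G(11) = mex{2,0,0,1} = 3
G(12) = mex{3,1,1,0} = 2
G(13) = mex{2,2,0,1} = 3
G(14) = mex{3,3,1,0} = 2
G(15) = mex{2,2,2,1} = 0
G(16) = mex{0,3,3,2} = 1
G(17) = mex{1,2,2,3} = 0
G(18) = mex{0,3,3,2} = 1
G(19) = mex{1,2,2,3} = 0
G(20) = mex{0,0,3,2} = 1
G(21) = mex{1,1,2,3} = 0
G(22) = mex{0,0,0,2} = 1
G(23) = mex{1,1,1,0} = 2
G_A(23) = 2.
Heap B, S = {1, 2, 3, 4, 7}:
G(0) = 0
G(1) = mex{0} = 1
G(2) = mex{1,0} = 2
G(3) = mex{2,1,0} = 3
G(4) = mex{3,2,1,0} = 4
G(5) = mex{4,3,2,1} = 0
G(6) = mex{0,4,3,2} = 1
G(7) = mex{1,0,4,3,0} = 2
G(8) = mex{2,1,0,4,1} = 3
G_B(8) = 3.
Combined Grundy value = 2 ⊕ 3 = 1.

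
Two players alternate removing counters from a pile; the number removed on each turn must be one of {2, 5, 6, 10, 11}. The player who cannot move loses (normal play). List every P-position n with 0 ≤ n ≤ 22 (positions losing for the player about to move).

n :  0  1  2  3  4  5  6  7  8  9 10 11 12 13 14 15 16 17 18 19 20 21 22
G :  0  0  1  1  0  2  1  3  0  2  1  3  2  2  3  3  0  0  1  1  0  2  1
P-positions are exactly the n with G(n) = 0.

0, 1, 4, 8, 16, 17, 20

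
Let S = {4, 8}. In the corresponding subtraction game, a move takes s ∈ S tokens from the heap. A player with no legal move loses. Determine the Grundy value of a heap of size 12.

0

n :  0  1  2  3  4  5  6  7  8  9 10 11 12
G :  0  0  0  0  1  1  1  1  2  2  2  2  0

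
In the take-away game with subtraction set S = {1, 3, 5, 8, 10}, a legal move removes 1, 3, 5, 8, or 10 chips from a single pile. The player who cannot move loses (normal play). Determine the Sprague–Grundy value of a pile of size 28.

0

n :  0  1  2  3  4  5  6  7  8  9 10 11 12 13 14 15 16 17 18 19 20 21 22 23 24 25 26 27 28
G :  0  1  0  1  0  1  0  1  2  3  2  3  2  0  1  0  1  0  1  0  1  2  3  2  3  2  0  1  0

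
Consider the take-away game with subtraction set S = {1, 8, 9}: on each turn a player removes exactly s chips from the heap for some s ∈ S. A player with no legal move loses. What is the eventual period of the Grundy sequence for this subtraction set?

G(0) = 0
G(1) = mex{0} = 1
G(2) = mex{1} = 0
G(3) = mex{0} = 1
G(4) = mex{1} = 0
G(5) = mex{0} = 1
G(6) = mex{1} = 0
G(7) = mex{0} = 1
G(8) = mex{1,0} = 2
G(9) = mex{2,1,0} = 3
G(10) = mex{3,0,1} = 2
G(11) = mex{2,1,0} = 3
G(12) = mex{3,0,1} = 2
G(13) = mex{2,1,0} = 3
G(14) = mex{3,0,1} = 2
G(15) = mex{2,1,0} = 3
G(16) = mex{3,2,1} = 0
G(17) = mex{0,3,2} = 1
G(18) = mex{1,2,3} = 0
G(19) = mex{0,3,2} = 1
G(20) = mex{1,2,3} = 0
G(21) = mex{0,3,2} = 1
G(22) = mex{1,2,3} = 0
G(23) = mex{0,3,2} = 1
G(24) = mex{1,0,3} = 2
G(25) = mex{2,1,0} = 3
G(26) = mex{3,0,1} = 2
G(27) = mex{2,1,0} = 3
G(28) = mex{3,0,1} = 2
G(29) = mex{2,1,0} = 3
G(30) = mex{3,0,1} = 2
G(31) = mex{2,1,0} = 3
G(32) = mex{3,2,1} = 0
G(33) = mex{0,3,2} = 1
G(n+16) = G(n) holds for n = 0,…,8 (a full window of length max(S) = 9), so the sequence is purely periodic with period 16.

16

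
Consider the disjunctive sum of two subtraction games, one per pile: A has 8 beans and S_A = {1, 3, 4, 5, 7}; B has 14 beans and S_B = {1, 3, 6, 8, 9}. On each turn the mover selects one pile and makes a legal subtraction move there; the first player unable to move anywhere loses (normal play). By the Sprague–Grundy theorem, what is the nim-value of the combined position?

0

Pile A, S = {1, 3, 4, 5, 7}:
n : 0 1 2 3 4 5 6 7 8
G : 0 1 0 1 2 3 2 3 0
G_A(8) = 0.
Pile B, S = {1, 3, 6, 8, 9}:
n :  0  1  2  3  4  5  6  7  8  9 10 11 12 13 14
G :  0  1  0  1  0  1  2  3  2  3  2  3  4  5  0
G_B(14) = 0.
Combined Grundy value = 0 ⊕ 0 = 0.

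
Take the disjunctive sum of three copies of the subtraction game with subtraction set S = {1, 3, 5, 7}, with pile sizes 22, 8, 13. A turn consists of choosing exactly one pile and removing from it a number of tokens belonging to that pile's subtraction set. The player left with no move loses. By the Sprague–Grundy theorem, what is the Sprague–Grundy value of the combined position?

All piles use S = {1, 3, 5, 7}:
n :  0  1  2  3  4  5  6  7  8  9 10 11 12 13 14 15 16 17 18 19 20 21 22
G :  0  1  0  1  0  1  0  1  0  1  0  1  0  1  0  1  0  1  0  1  0  1  0
Pile A: G(22) = 0.
Pile B: G(8) = 0.
Pile C: G(13) = 1.
Combined Grundy value = 0 ⊕ 0 ⊕ 1 = 1.

1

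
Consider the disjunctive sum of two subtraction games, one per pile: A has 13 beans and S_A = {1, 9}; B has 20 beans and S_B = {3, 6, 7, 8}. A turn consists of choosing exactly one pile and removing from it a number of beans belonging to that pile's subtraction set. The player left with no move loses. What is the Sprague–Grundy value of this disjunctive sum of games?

2

Pile A, S = {1, 9}:
G(0) = 0
G(1) = mex{0} = 1
G(2) = mex{1} = 0
G(3) = mex{0} = 1
G(4) = mex{1} = 0
G(5) = mex{0} = 1
G(6) = mex{1} = 0
G(7) = mex{0} = 1
G(8) = mex{1} = 0
G(9) = mex{0,0} = 1
G(10) = mex{1,1} = 0
G(11) = mex{0,0} = 1
G(12) = mex{1,1} = 0
G(13) = mex{0,0} = 1
G_A(13) = 1.
Pile B, S = {3, 6, 7, 8}:
G(0) = 0
G(1) = mex{} = 0
G(2) = mex{} = 0
G(3) = mex{0} = 1
G(4) = mex{0} = 1
G(5) = mex{0} = 1
G(6) = mex{1,0} = 2
G(7) = mex{1,0,0} = 2
G(8) = mex{1,0,0,0} = 2
G(9) = mex{2,1,0,0} = 3
G(10) = mex{2,1,1,0} = 3
G(11) = mex{2,1,1,1} = 0
G(12) = mex{3,2,1,1} = 0
G(13) = mex{3,2,2,1} = 0
G(14) = mex{0,2,2,2} = 1
G(15) = mex{0,3,2,2} = 1
G(16) = mex{0,3,3,2} = 1
G(17) = mex{1,0,3,3} = 2
G(18) = mex{1,0,0,3} = 2
G(19) = mex{1,0,0,0} = 2
G(20) = mex{2,1,0,0} = 3
G_B(20) = 3.
Combined Grundy value = 1 ⊕ 3 = 2.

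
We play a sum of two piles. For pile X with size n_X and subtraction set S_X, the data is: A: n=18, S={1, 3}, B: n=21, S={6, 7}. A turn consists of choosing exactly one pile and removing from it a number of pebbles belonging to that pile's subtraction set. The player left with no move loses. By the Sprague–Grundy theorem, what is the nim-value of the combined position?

1

Pile A, S = {1, 3}:
G(0) = 0
G(1) = mex{0} = 1
G(2) = mex{1} = 0
G(3) = mex{0,0} = 1
G(4) = mex{1,1} = 0
G(5) = mex{0,0} = 1
G(6) = mex{1,1} = 0
G(7) = mex{0,0} = 1
G(8) = mex{1,1} = 0
G(9) = mex{0,0} = 1
G(10) = mex{1,1} = 0
G(11) = mex{0,0} = 1
G(12) = mex{1,1} = 0
G(13) = mex{0,0} = 1
G(14) = mex{1,1} = 0
G(15) = mex{0,0} = 1
G(16) = mex{1,1} = 0
G(17) = mex{0,0} = 1
G(18) = mex{1,1} = 0
G_A(18) = 0.
Pile B, S = {6, 7}:
G(0) = 0
G(1) = mex{} = 0
G(2) = mex{} = 0
G(3) = mex{} = 0
G(4) = mex{} = 0
G(5) = mex{} = 0
G(6) = mex{0} = 1
G(7) = mex{0,0} = 1
G(8) = mex{0,0} = 1
G(9) = mex{0,0} = 1
G(10) = mex{0,0} = 1
G(11) = mex{0,0} = 1
G(12) = mex{1,0} = 2
G(13) = mex{1,1} = 0
G(14) = mex{1,1} = 0
G(15) = mex{1,1} = 0
G(16) = mex{1,1} = 0
G(17) = mex{1,1} = 0
G(18) = mex{2,1} = 0
G(19) = mex{0,2} = 1
G(20) = mex{0,0} = 1
G(21) = mex{0,0} = 1
G_B(21) = 1.
Combined Grundy value = 0 ⊕ 1 = 1.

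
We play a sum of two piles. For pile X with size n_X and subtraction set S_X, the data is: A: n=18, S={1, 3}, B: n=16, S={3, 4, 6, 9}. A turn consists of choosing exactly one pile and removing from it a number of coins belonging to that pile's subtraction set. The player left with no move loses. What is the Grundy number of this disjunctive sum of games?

1

Pile A, S = {1, 3}:
n :  0  1  2  3  4  5  6  7  8  9 10 11 12 13 14 15 16 17 18
G :  0  1  0  1  0  1  0  1  0  1  0  1  0  1  0  1  0  1  0
G_A(18) = 0.
Pile B, S = {3, 4, 6, 9}:
G(0) = 0
G(1) = mex{} = 0
G(2) = mex{} = 0
G(3) = mex{0} = 1
G(4) = mex{0,0} = 1
G(5) = mex{0,0} = 1
G(6) = mex{1,0,0} = 2
G(7) = mex{1,1,0} = 2
G(8) = mex{1,1,0} = 2
G(9) = mex{2,1,1,0} = 3
G(10) = mex{2,2,1,0} = 3
G(11) = mex{2,2,1,0} = 3
G(12) = mex{3,2,2,1} = 0
G(13) = mex{3,3,2,1} = 0
G(14) = mex{3,3,2,1} = 0
G(15) = mex{0,3,3,2} = 1
G(16) = mex{0,0,3,2} = 1
G_B(16) = 1.
Combined Grundy value = 0 ⊕ 1 = 1.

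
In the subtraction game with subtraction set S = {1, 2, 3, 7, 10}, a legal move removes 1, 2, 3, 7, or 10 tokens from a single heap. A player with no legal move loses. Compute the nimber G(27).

G(0) = 0
G(1) = mex{0} = 1
G(2) = mex{1,0} = 2
G(3) = mex{2,1,0} = 3
G(4) = mex{3,2,1} = 0
G(5) = mex{0,3,2} = 1
G(6) = mex{1,0,3} = 2
G(7) = mex{2,1,0,0} = 3
G(8) = mex{3,2,1,1} = 0
G(9) = mex{0,3,2,2} = 1
G(10) = mex{1,0,3,3,0} = 2
G(11) = mex{2,1,0,0,1} = 3
G(12) = mex{3,2,1,1,2} = 0
G(13) = mex{0,3,2,2,3} = 1
G(14) = mex{1,0,3,3,0} = 2
G(15) = mex{2,1,0,0,1} = 3
G(16) = mex{3,2,1,1,2} = 0
G(17) = mex{0,3,2,2,3} = 1
G(18) = mex{1,0,3,3,0} = 2
G(19) = mex{2,1,0,0,1} = 3
G(20) = mex{3,2,1,1,2} = 0
G(21) = mex{0,3,2,2,3} = 1
G(22) = mex{1,0,3,3,0} = 2
G(23) = mex{2,1,0,0,1} = 3
G(24) = mex{3,2,1,1,2} = 0
G(25) = mex{0,3,2,2,3} = 1
G(26) = mex{1,0,3,3,0} = 2
G(27) = mex{2,1,0,0,1} = 3

3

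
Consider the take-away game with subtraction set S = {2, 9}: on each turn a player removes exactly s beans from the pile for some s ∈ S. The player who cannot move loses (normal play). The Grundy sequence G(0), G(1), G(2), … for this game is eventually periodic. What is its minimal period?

n :  0  1  2  3  4  5  6  7  8  9 10 11 12 13 14 15 16 17 18 19 20 21 22 23
G :  0  0  1  1  0  0  1  1  0  2  1  0  0  1  1  0  0  1  1  0  2  1  0  0
G(n+11) = G(n) holds for n = 0,…,8 (a full window of length max(S) = 9), so the sequence is purely periodic with period 11.

11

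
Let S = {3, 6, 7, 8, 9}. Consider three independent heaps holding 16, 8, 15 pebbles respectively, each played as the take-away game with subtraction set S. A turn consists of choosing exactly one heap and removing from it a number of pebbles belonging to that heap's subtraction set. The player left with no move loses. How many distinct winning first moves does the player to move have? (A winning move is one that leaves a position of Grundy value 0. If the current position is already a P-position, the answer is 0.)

6

All heaps use S = {3, 6, 7, 8, 9}:
n :  0  1  2  3  4  5  6  7  8  9 10 11 12 13 14 15 16
G :  0  0  0  1  1  1  2  2  2  3  3  3  0  0  0  1  1
Heap A: G(16) = 1.
Heap B: G(8) = 2.
Heap C: G(15) = 1.
Combined Grundy value = 1 ⊕ 2 ⊕ 1 = 2.
A winning move leaves total XOR = 0, i.e. changes one component's Grundy value g to g ⊕ X where X is the current total.
Heap A: need g' = 1⊕2 = 3. Options: 16−3→G=0, 16−6→G=3, 16−7→G=3, 16−8→G=2, 16−9→G=2. Hits: 2.
Heap B: need g' = 2⊕2 = 0. Options: 8−3→G=1, 8−6→G=0, 8−7→G=0, 8−8→G=0. Hits: 3.
Heap C: need g' = 1⊕2 = 3. Options: 15−3→G=0, 15−6→G=3, 15−7→G=2, 15−8→G=2, 15−9→G=2. Hits: 1.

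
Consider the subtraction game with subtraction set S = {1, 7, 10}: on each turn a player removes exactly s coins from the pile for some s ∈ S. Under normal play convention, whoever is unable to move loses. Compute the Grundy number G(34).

0

n :  0  1  2  3  4  5  6  7  8  9 10 11 12 13 14 15 16 17 18 19 20 21 22 23 24 25 26 27 28 29 30 31 32 33 34
G :  0  1  0  1  0  1  0  1  0  1  2  3  2  3  2  3  2  0  1  0  1  0  1  0  1  0  1  2  3  2  3  2  3  2  0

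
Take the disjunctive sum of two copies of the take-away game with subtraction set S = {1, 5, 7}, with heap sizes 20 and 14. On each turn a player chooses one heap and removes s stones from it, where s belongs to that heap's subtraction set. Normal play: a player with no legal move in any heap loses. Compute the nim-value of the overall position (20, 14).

All heaps use S = {1, 5, 7}:
G(0) = 0
G(1) = mex{0} = 1
G(2) = mex{1} = 0
G(3) = mex{0} = 1
G(4) = mex{1} = 0
G(5) = mex{0,0} = 1
G(6) = mex{1,1} = 0
G(7) = mex{0,0,0} = 1
G(8) = mex{1,1,1} = 0
G(9) = mex{0,0,0} = 1
G(10) = mex{1,1,1} = 0
G(11) = mex{0,0,0} = 1
G(12) = mex{1,1,1} = 0
G(13) = mex{0,0,0} = 1
G(14) = mex{1,1,1} = 0
G(15) = mex{0,0,0} = 1
G(16) = mex{1,1,1} = 0
G(17) = mex{0,0,0} = 1
G(18) = mex{1,1,1} = 0
G(19) = mex{0,0,0} = 1
G(20) = mex{1,1,1} = 0
Heap A: G(20) = 0.
Heap B: G(14) = 0.
Combined Grundy value = 0 ⊕ 0 = 0.

0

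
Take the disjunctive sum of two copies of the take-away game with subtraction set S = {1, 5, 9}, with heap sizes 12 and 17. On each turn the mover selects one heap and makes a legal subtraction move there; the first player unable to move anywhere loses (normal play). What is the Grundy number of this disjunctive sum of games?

All heaps use S = {1, 5, 9}:
n :  0  1  2  3  4  5  6  7  8  9 10 11 12 13 14 15 16 17
G :  0  1  0  1  0  1  0  1  0  1  0  1  0  1  0  1  0  1
Heap A: G(12) = 0.
Heap B: G(17) = 1.
Combined Grundy value = 0 ⊕ 1 = 1.

1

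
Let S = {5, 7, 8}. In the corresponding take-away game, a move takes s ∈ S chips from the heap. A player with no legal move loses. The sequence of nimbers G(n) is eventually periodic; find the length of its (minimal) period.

13

n :  0  1  2  3  4  5  6  7  8  9 10 11 12 13 14 15 16 17 18 19 20 21 22 23 24 25 26 27
G :  0  0  0  0  0  1  1  1  1  1  2  2  2  0  0  0  0  0  1  1  1  1  1  2  2  2  0  0
G(n+13) = G(n) holds for n = 0,…,7 (a full window of length max(S) = 8), so the sequence is purely periodic with period 13.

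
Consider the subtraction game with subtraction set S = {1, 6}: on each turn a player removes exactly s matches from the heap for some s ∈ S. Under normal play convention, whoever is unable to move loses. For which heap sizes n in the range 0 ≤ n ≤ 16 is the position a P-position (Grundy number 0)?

n :  0  1  2  3  4  5  6  7  8  9 10 11 12 13 14 15 16
G :  0  1  0  1  0  1  2  0  1  0  1  0  1  2  0  1  0
P-positions are exactly the n with G(n) = 0.

0, 2, 4, 7, 9, 11, 14, 16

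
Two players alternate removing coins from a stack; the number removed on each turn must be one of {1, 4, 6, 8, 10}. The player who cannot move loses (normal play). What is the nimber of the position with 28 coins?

0

n :  0  1  2  3  4  5  6  7  8  9 10 11 12 13 14 15 16 17 18 19 20 21 22 23 24 25 26 27 28
G :  0  1  0  1  2  0  1  0  1  2  3  2  3  4  0  1  0  1  2  0  1  0  1  2  3  2  3  4  0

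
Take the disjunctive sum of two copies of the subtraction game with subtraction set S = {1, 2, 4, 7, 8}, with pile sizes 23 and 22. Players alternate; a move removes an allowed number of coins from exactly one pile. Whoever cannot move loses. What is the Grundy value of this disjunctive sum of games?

3

All piles use S = {1, 2, 4, 7, 8}:
n :  0  1  2  3  4  5  6  7  8  9 10 11 12 13 14 15 16 17 18 19 20 21 22 23
G :  0  1  2  0  1  2  0  1  2  0  1  2  0  1  2  0  1  2  0  1  2  0  1  2
Pile A: G(23) = 2.
Pile B: G(22) = 1.
Combined Grundy value = 2 ⊕ 1 = 3.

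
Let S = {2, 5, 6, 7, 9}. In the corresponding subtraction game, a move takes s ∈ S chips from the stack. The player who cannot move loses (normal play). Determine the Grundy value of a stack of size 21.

3

n :  0  1  2  3  4  5  6  7  8  9 10 11 12 13 14 15 16 17 18 19 20 21
G :  0  0  1  1  0  2  1  3  2  2  3  3  0  4  1  0  0  1  1  2  2  3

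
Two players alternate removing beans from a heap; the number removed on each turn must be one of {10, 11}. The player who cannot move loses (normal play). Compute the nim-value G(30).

n :  0  1  2  3  4  5  6  7  8  9 10 11 12 13 14 15 16 17 18 19 20 21 22 23 24 25 26 27 28 29 30
G :  0  0  0  0  0  0  0  0  0  0  1  1  1  1  1  1  1  1  1  1  2  0  0  0  0  0  0  0  0  0  0

0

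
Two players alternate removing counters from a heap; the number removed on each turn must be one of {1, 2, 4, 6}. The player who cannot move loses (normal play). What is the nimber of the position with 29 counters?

2

G(0) = 0
G(1) = mex{0} = 1
G(2) = mex{1,0} = 2
G(3) = mex{2,1} = 0
G(4) = mex{0,2,0} = 1
G(5) = mex{1,0,1} = 2
G(6) = mex{2,1,2,0} = 3
G(7) = mex{3,2,0,1} = 4
G(8) = mex{4,3,1,2} = 0
G(9) = mex{0,4,2,0} = 1
G(10) = mex{1,0,3,1} = 2
G(11) = mex{2,1,4,2} = 0
G(12) = mex{0,2,0,3} = 1
G(13) = mex{1,0,1,4} = 2
G(14) = mex{2,1,2,0} = 3
G(15) = mex{3,2,0,1} = 4
G(16) = mex{4,3,1,2} = 0
G(17) = mex{0,4,2,0} = 1
G(18) = mex{1,0,3,1} = 2
G(19) = mex{2,1,4,2} = 0
G(20) = mex{0,2,0,3} = 1
G(21) = mex{1,0,1,4} = 2
G(22) = mex{2,1,2,0} = 3
G(23) = mex{3,2,0,1} = 4
G(24) = mex{4,3,1,2} = 0
G(25) = mex{0,4,2,0} = 1
G(26) = mex{1,0,3,1} = 2
G(27) = mex{2,1,4,2} = 0
G(28) = mex{0,2,0,3} = 1
G(29) = mex{1,0,1,4} = 2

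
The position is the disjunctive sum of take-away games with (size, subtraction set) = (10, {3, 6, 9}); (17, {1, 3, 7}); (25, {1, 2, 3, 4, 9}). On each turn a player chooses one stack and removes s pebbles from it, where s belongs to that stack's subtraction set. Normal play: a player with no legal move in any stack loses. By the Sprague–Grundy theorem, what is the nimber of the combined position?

Stack A, S = {3, 6, 9}:
n :  0  1  2  3  4  5  6  7  8  9 10
G :  0  0  0  1  1  1  2  2  2  3  3
G_A(10) = 3.
Stack B, S = {1, 3, 7}:
G(0) = 0
G(1) = mex{0} = 1
G(2) = mex{1} = 0
G(3) = mex{0,0} = 1
G(4) = mex{1,1} = 0
G(5) = mex{0,0} = 1
G(6) = mex{1,1} = 0
G(7) = mex{0,0,0} = 1
G(8) = mex{1,1,1} = 0
G(9) = mex{0,0,0} = 1
G(10) = mex{1,1,1} = 0
G(11) = mex{0,0,0} = 1
G(12) = mex{1,1,1} = 0
G(13) = mex{0,0,0} = 1
G(14) = mex{1,1,1} = 0
G(15) = mex{0,0,0} = 1
G(16) = mex{1,1,1} = 0
G(17) = mex{0,0,0} = 1
G_B(17) = 1.
Stack C, S = {1, 2, 3, 4, 9}:
n :  0  1  2  3  4  5  6  7  8  9 10 11 12 13 14 15 16 17 18 19 20 21 22 23 24 25
G :  0  1  2  3  4  0  1  2  3  4  0  1  2  3  4  0  1  2  3  4  0  1  2  3  4  0
G_C(25) = 0.
Combined Grundy value = 3 ⊕ 1 ⊕ 0 = 2.

2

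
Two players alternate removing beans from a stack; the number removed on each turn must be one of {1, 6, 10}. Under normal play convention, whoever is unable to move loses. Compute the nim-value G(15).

G(0) = 0
G(1) = mex{0} = 1
G(2) = mex{1} = 0
G(3) = mex{0} = 1
G(4) = mex{1} = 0
G(5) = mex{0} = 1
G(6) = mex{1,0} = 2
G(7) = mex{2,1} = 0
G(8) = mex{0,0} = 1
G(9) = mex{1,1} = 0
G(10) = mex{0,0,0} = 1
G(11) = mex{1,1,1} = 0
G(12) = mex{0,2,0} = 1
G(13) = mex{1,0,1} = 2
G(14) = mex{2,1,0} = 3
G(15) = mex{3,0,1} = 2

2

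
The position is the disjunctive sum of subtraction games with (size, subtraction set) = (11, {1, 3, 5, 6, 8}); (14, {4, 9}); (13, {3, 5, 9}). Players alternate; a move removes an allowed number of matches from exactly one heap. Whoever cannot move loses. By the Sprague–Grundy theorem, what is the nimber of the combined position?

Heap A, S = {1, 3, 5, 6, 8}:
n :  0  1  2  3  4  5  6  7  8  9 10 11
G :  0  1  0  1  0  1  2  3  2  3  2  0
G_A(11) = 0.
Heap B, S = {4, 9}:
G(0) = 0
G(1) = mex{} = 0
G(2) = mex{} = 0
G(3) = mex{} = 0
G(4) = mex{0} = 1
G(5) = mex{0} = 1
G(6) = mex{0} = 1
G(7) = mex{0} = 1
G(8) = mex{1} = 0
G(9) = mex{1,0} = 2
G(10) = mex{1,0} = 2
G(11) = mex{1,0} = 2
G(12) = mex{0,0} = 1
G(13) = mex{2,1} = 0
G(14) = mex{2,1} = 0
G_B(14) = 0.
Heap C, S = {3, 5, 9}:
G(0) = 0
G(1) = mex{} = 0
G(2) = mex{} = 0
G(3) = mex{0} = 1
G(4) = mex{0} = 1
G(5) = mex{0,0} = 1
G(6) = mex{1,0} = 2
G(7) = mex{1,0} = 2
G(8) = mex{1,1} = 0
G(9) = mex{2,1,0} = 3
G(10) = mex{2,1,0} = 3
G(11) = mex{0,2,0} = 1
G(12) = mex{3,2,1} = 0
G(13) = mex{3,0,1} = 2
G_C(13) = 2.
Combined Grundy value = 0 ⊕ 0 ⊕ 2 = 2.

2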